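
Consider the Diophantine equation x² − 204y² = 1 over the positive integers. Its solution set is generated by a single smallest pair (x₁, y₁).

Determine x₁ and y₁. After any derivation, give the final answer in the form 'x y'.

4999 350

√204 = [14; 3,1,1,6,1,1,3,28, …], period ℓ=8 (even) → k=7
a_0=14:  p_0=14·1+0=14,  q_0=14·0+1=1
a_1=3:  p_1=3·14+1=43,  q_1=3·1+0=3
…
a_3=1:  p_3=1·57+43=100,  q_3=1·4+3=7
a_4=6:  p_4=6·100+57=657,  q_4=6·7+4=46
a_5=1:  p_5=1·657+100=757,  q_5=1·46+7=53
a_6=1:  p_6=1·757+657=1414,  q_6=1·53+46=99
a_7=3:  p_7=3·1414+757=4999,  q_7=3·99+53=350
fundamental: x₁=4999, y₁=350  (since 24990001 − 204·122500 = 1)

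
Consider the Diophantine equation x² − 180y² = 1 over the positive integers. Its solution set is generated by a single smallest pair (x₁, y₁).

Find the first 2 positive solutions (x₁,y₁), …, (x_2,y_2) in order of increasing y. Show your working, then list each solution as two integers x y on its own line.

[13; 2,2,2,26] for √180; ℓ=4 ⇒ convergent index 3
k=0  a_k=13  p_k/q_k = 13/1
k=1  a_k=2  p_k/q_k = 27/2
k=2  a_k=2  p_k/q_k = 67/5
k=3  a_k=2  p_k/q_k = 161/12
fundamental: x₁=161, y₁=12  (since 25921 − 180·144 = 1)
(161+12√180)^2 = 51841 + 3864√180

161 12
51841 3864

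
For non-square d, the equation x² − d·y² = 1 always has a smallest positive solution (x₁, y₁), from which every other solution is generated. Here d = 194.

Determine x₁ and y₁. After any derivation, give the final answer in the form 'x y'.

d=194: √d = [13; 1,12,1,26] (ℓ=4, even), read p_3/q_3
k=0  a_k=13  p_k/q_k = 13/1
k=1  a_k=1  p_k/q_k = 14/1
k=2  a_k=12  p_k/q_k = 181/13
k=3  a_k=1  p_k/q_k = 195/14
(x₁, y₁) = (195, 14);  195² − 194·14² = 1 ✓

195 14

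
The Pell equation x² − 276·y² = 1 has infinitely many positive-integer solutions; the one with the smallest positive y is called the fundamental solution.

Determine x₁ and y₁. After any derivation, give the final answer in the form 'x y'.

[16; 1,1,1,1,2,2,2,1,1,1,1,32] for √276; ℓ=12 ⇒ convergent index 11
k=0  a_k=16  p_k/q_k = 16/1
…
k=3  a_k=1  p_k/q_k = 50/3
k=4  a_k=1  p_k/q_k = 83/5
k=5  a_k=2  p_k/q_k = 216/13
k=6  a_k=2  p_k/q_k = 515/31
k=7  a_k=2  p_k/q_k = 1246/75
k=8  a_k=1  p_k/q_k = 1761/106
k=9  a_k=1  p_k/q_k = 3007/181
k=10  a_k=1  p_k/q_k = 4768/287
k=11  a_k=1  p_k/q_k = 7775/468
(x₁, y₁) = (7775, 468);  7775² − 276·468² = 1 ✓

7775 468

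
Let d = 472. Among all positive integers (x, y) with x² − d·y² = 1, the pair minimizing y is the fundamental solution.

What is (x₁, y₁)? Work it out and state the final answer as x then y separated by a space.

306917 14127

√472 = [21; 1,2,1,1,1,…,2,1,42, …], period ℓ=14 (even) → k=13
k=0  a_k=21  p_k/q_k = 21/1
…
k=2  a_k=2  p_k/q_k = 65/3
…
k=8  a_k=4  p_k/q_k = 24224/1115
…
k=10  a_k=1  p_k/q_k = 54227/2496
…
k=12  a_k=2  p_k/q_k = 222687/10250
k=13  a_k=1  p_k/q_k = 306917/14127
→ (306917, 14127).  Check: 306917²=94198044889, 472·14127²=94198044888, difference 1.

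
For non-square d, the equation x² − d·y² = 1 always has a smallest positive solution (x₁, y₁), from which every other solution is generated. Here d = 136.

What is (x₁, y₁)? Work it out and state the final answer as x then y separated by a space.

[11; 1,1,1,22] for √136; ℓ=4 ⇒ convergent index 3
k=0  a_k=11  p_k/q_k = 11/1
k=1  a_k=1  p_k/q_k = 12/1
k=2  a_k=1  p_k/q_k = 23/2
k=3  a_k=1  p_k/q_k = 35/3
fundamental: x₁=35, y₁=3  (since 1225 − 136·9 = 1)

35 3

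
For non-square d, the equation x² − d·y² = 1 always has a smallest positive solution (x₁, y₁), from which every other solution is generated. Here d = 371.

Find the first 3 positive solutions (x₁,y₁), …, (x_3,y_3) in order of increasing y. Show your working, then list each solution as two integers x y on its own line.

1695 88
5746049 298320
19479104415 1011304712

d=371: √d = [19; 3,1,4,1,3,38] (ℓ=6, even), read p_5/q_5
a_0=19:  p_0=19·1+0=19,  q_0=19·0+1=1
…
a_2=1:  p_2=1·58+19=77,  q_2=1·3+1=4
a_3=4:  p_3=4·77+58=366,  q_3=4·4+3=19
a_4=1:  p_4=1·366+77=443,  q_4=1·19+4=23
a_5=3:  p_5=3·443+366=1695,  q_5=3·23+19=88
fundamental: x₁=1695, y₁=88  (since 2873025 − 371·7744 = 1)
n=2: (1695,88)∘(1695,88) = (1695·1695+371·88·88, 1695·88+88·1695) = (5746049,298320)
n=3: (5746049,298320)∘(1695,88) = (1695·5746049+371·88·298320, 1695·298320+88·5746049) = (19479104415,1011304712)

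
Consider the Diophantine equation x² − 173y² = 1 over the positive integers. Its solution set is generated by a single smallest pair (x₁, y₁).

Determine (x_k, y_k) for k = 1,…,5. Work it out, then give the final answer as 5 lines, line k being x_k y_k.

√173 = [13; 6,1,1,6,26, …], period ℓ=5 (odd) → k=9
k=0  a_k=13  p_k/q_k = 13/1
k=1  a_k=6  p_k/q_k = 79/6
k=2  a_k=1  p_k/q_k = 92/7
k=3  a_k=1  p_k/q_k = 171/13
…
k=7  a_k=1  p_k/q_k = 205791/15646
k=8  a_k=1  p_k/q_k = 382343/29069
k=9  a_k=6  p_k/q_k = 2499849/190060
(x₁, y₁) = (2499849, 190060);  2499849² − 173·190060² = 1 ✓
k=2:  x_2 = 2499849·2499849+173·190060·190060 = 12498490045601,  y_2 = 2499849·190060+190060·2499849 = 950242601880
k=3:  x_3 = 2499849·12498490045601+173·190060·950242601880 = 62488675684008728649,  y_3 = 2499849·950242601880+190060·12498490045601 = 4750926036134042180
k=4:  x_4 = 2499849·62488675684008728649+173·190060·4750926036134042180 = 312424506839974574118902401,  y_4 = 2499849·4750926036134042180+190060·62488675684008728649 = 23753195401006348176659760
k=5:  x_5 = 2499849·312424506839974574118902401+173·190060·23753195401006348176659760 = 1562028181998744709597444087746249,  y_5 = 2499849·23753195401006348176659760+190060·312424506839974574118902401 = 118758803540015886040113314710300

2499849 190060
12498490045601 950242601880
62488675684008728649 4750926036134042180
312424506839974574118902401 23753195401006348176659760
1562028181998744709597444087746249 118758803540015886040113314710300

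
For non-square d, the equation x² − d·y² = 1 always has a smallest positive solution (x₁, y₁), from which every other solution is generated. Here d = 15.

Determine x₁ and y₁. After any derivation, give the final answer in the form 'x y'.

4 1

√15 = [3; 1,6, …], period ℓ=2 (even) → k=1
k=0  a_k=3  p_k/q_k = 3/1
k=1  a_k=1  p_k/q_k = 4/1
fundamental: x₁=4, y₁=1  (since 16 − 15·1 = 1)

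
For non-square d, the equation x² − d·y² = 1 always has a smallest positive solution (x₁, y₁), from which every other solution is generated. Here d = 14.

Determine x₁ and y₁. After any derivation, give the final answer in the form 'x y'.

√14 = [3; 1,2,1,6, …], period ℓ=4 (even) → k=3
k=0  a_k=3  p_k/q_k = 3/1
…
k=2  a_k=2  p_k/q_k = 11/3
k=3  a_k=1  p_k/q_k = 15/4
(x₁, y₁) = (15, 4);  15² − 14·4² = 1 ✓

15 4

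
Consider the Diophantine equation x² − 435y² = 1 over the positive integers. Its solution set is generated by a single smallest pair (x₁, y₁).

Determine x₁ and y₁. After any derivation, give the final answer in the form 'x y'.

[20; 1,5,1,40] for √435; ℓ=4 ⇒ convergent index 3
i=0: a=20 ⇒ p=20, q=1
…
i=2: a=5 ⇒ p=125, q=6
i=3: a=1 ⇒ p=146, q=7
fundamental: x₁=146, y₁=7  (since 21316 − 435·49 = 1)

146 7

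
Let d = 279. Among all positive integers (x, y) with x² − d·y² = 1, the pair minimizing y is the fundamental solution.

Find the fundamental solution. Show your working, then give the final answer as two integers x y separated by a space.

1520 91

√279 → a₀=16, period (1,2,2,1,2,2,1,32); ℓ=8 even so k=7
i=0: a=16 ⇒ p=16, q=1
i=1: a=1 ⇒ p=17, q=1
…
i=3: a=2 ⇒ p=117, q=7
i=4: a=1 ⇒ p=167, q=10
i=5: a=2 ⇒ p=451, q=27
i=6: a=2 ⇒ p=1069, q=64
i=7: a=1 ⇒ p=1520, q=91
fundamental: x₁=1520, y₁=91  (since 2310400 − 279·8281 = 1)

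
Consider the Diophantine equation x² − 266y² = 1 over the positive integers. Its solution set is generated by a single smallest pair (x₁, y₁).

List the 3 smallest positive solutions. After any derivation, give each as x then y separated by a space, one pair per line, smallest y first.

685 42
938449 57540
1285674445 78829758

[16; 3,4,3,32] for √266; ℓ=4 ⇒ convergent index 3
a_0=16:  p_0=16·1+0=16,  q_0=16·0+1=1
…
a_2=4:  p_2=4·49+16=212,  q_2=4·3+1=13
a_3=3:  p_3=3·212+49=685,  q_3=3·13+3=42
fundamental: x₁=685, y₁=42  (since 469225 − 266·1764 = 1)
(685+42√266)^2 = 938449 + 57540√266
(685+42√266)^3 = 1285674445 + 78829758√266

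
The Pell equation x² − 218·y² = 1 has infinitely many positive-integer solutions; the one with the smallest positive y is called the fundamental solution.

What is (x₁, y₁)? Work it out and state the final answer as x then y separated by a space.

[14; 1,3,3,1,28] for √218; ℓ=5 ⇒ convergent index 9
a_0=14:  p_0=14·1+0=14,  q_0=14·0+1=1
…
a_2=3:  p_2=3·15+14=59,  q_2=3·1+1=4
…
a_5=28:  p_5=28·251+192=7220,  q_5=28·17+13=489
…
a_8=3:  p_8=3·29633+7471=96370,  q_8=3·2007+506=6527
a_9=1:  p_9=1·96370+29633=126003,  q_9=1·6527+2007=8534
fundamental: x₁=126003, y₁=8534  (since 15876756009 − 218·72829156 = 1)

126003 8534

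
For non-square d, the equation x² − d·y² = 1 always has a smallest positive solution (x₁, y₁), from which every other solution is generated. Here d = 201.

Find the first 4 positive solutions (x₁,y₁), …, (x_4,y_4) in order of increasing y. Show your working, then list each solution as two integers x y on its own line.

515095 36332
530645718049 37428863080
546665912276384215 38558840456348868
563169756167477608732801 39722931849688611461840

√201 → a₀=14, period (5,1,1,1,2,…,1,5,28); ℓ=14 even so k=13
step 0: (14, 1)  from 14·(1,0) + (0,1)
step 1: (71, 5)  from 5·(14,1) + (1,0)
…
step 6: (879, 62)  from 1·(638,45) + (241,17)
step 7: (7670, 541)  from 8·(879,62) + (638,45)
…
step 9: (24768, 1747)  from 2·(8549,603) + (7670,541)
…
step 12: (91402, 6447)  from 1·(58085,4097) + (33317,2350)
step 13: (515095, 36332)  from 5·(91402,6447) + (58085,4097)
(x₁, y₁) = (515095, 36332);  515095² − 201·36332² = 1 ✓
(515095+36332√201)^2 = 530645718049 + 37428863080√201
(515095+36332√201)^3 = 546665912276384215 + 38558840456348868√201
(515095+36332√201)^4 = 563169756167477608732801 + 39722931849688611461840√201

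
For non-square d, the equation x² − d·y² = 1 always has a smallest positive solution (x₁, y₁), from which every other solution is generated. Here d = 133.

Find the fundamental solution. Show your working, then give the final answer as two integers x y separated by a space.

2588599 224460

d=133: √d = [11; 1,1,7,5,1,…,1,1,22] (ℓ=16, even), read p_15/q_15
i=0: a=11 ⇒ p=11, q=1
i=1: a=1 ⇒ p=12, q=1
i=2: a=1 ⇒ p=23, q=2
i=3: a=7 ⇒ p=173, q=15
…
i=6: a=1 ⇒ p=1949, q=169
…
i=9: a=1 ⇒ p=10979, q=952
…
i=11: a=1 ⇒ p=29927, q=2595
i=12: a=5 ⇒ p=168583, q=14618
…
i=14: a=1 ⇒ p=1378591, q=119539
i=15: a=1 ⇒ p=2588599, q=224460
(x₁, y₁) = (2588599, 224460);  2588599² − 133·224460² = 1 ✓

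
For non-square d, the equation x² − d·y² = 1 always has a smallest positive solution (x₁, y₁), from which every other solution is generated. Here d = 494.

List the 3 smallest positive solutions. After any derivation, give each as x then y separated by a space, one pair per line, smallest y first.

73035 3286
10668222449 479986020
1558307253052395 70111557938114

√494 = [22; 4,2,2,1,2,1,2,2,4,44, …], period ℓ=10 (even) → k=9
i=0: a=22 ⇒ p=22, q=1
i=1: a=4 ⇒ p=89, q=4
i=2: a=2 ⇒ p=200, q=9
…
i=4: a=1 ⇒ p=689, q=31
i=5: a=2 ⇒ p=1867, q=84
…
i=7: a=2 ⇒ p=6979, q=314
i=8: a=2 ⇒ p=16514, q=743
i=9: a=4 ⇒ p=73035, q=3286
fundamental: x₁=73035, y₁=3286  (since 5334111225 − 494·10797796 = 1)
(x_2, y_2) = (73035·73035 + 494·3286·3286, 73035·3286 + 3286·73035) = (10668222449, 479986020)
(x_3, y_3) = (73035·10668222449 + 494·3286·479986020, 73035·479986020 + 3286·10668222449) = (1558307253052395, 70111557938114)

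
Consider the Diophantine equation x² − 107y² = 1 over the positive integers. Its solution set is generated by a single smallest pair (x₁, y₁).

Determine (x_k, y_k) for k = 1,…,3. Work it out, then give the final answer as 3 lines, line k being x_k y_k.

962 93
1850887 178932
3561105626 344265075

[10; 2,1,9,1,2,20] for √107; ℓ=6 ⇒ convergent index 5
step 0: (10, 1)  from 10·(1,0) + (0,1)
…
step 4: (331, 32)  from 1·(300,29) + (31,3)
step 5: (962, 93)  from 2·(331,32) + (300,29)
(x₁, y₁) = (962, 93);  962² − 107·93² = 1 ✓
k=2:  x_2 = 962·962+107·93·93 = 1850887,  y_2 = 962·93+93·962 = 178932
k=3:  x_3 = 962·1850887+107·93·178932 = 3561105626,  y_3 = 962·178932+93·1850887 = 344265075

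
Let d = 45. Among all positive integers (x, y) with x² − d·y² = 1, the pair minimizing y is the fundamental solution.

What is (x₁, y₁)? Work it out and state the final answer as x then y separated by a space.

161 24

[6; 1,2,2,2,1,12] for √45; ℓ=6 ⇒ convergent index 5
i=0: a=6 ⇒ p=6, q=1
i=1: a=1 ⇒ p=7, q=1
i=2: a=2 ⇒ p=20, q=3
…
i=4: a=2 ⇒ p=114, q=17
i=5: a=1 ⇒ p=161, q=24
(x₁, y₁) = (161, 24);  161² − 45·24² = 1 ✓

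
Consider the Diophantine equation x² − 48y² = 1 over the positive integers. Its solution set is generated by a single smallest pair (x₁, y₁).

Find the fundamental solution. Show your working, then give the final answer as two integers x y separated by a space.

d=48: √d = [6; 1,12] (ℓ=2, even), read p_1/q_1
i=0: a=6 ⇒ p=6, q=1
i=1: a=1 ⇒ p=7, q=1
→ (7, 1).  Check: 7²=49, 48·1²=48, difference 1.

7 1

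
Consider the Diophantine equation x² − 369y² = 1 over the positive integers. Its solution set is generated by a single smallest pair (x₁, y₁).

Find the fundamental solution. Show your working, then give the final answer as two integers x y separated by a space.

8396801 437120

d=369: √d = [19; 4,1,3,2,7,4,7,2,3,1,4,38] (ℓ=12, even), read p_11/q_11
k=0  a_k=19  p_k/q_k = 19/1
k=1  a_k=4  p_k/q_k = 77/4
k=2  a_k=1  p_k/q_k = 96/5
k=3  a_k=3  p_k/q_k = 365/19
…
k=6  a_k=4  p_k/q_k = 25414/1323
k=7  a_k=7  p_k/q_k = 184045/9581
k=8  a_k=2  p_k/q_k = 393504/20485
k=9  a_k=3  p_k/q_k = 1364557/71036
k=10  a_k=1  p_k/q_k = 1758061/91521
k=11  a_k=4  p_k/q_k = 8396801/437120
fundamental: x₁=8396801, y₁=437120  (since 70506267033601 − 369·191073894400 = 1)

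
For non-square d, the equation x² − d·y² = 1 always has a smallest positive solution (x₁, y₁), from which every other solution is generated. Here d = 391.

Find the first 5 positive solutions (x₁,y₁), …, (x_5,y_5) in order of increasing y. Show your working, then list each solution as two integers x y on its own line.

7338680 371133
107712448284799 5447252648880
1580934379957370111960 79951288138564985667
23203943031010998074028940801 1173473838473442730776750240
340572625285638001757449457184853400 17223497977856489447705304337580733

√391 → a₀=19, period (1,3,2,2,1,…,3,1,38); ℓ=16 even so k=15
step 0: (19, 1)  from 19·(1,0) + (0,1)
step 1: (20, 1)  from 1·(19,1) + (1,0)
step 2: (79, 4)  from 3·(20,1) + (19,1)
…
step 4: (435, 22)  from 2·(178,9) + (79,4)
step 5: (613, 31)  from 1·(435,22) + (178,9)
…
step 8: (52519, 2656)  from 19·(2709,137) + (1048,53)
…
step 13: (1660597, 83980)  from 2·(696292,35213) + (268013,13554)
step 14: (5678083, 287153)  from 3·(1660597,83980) + (696292,35213)
step 15: (7338680, 371133)  from 1·(5678083,287153) + (1660597,83980)
fundamental: x₁=7338680, y₁=371133  (since 53856224142400 − 391·137739703689 = 1)
(7338680+371133√391)^2 = 107712448284799 + 5447252648880√391
(7338680+371133√391)^3 = 1580934379957370111960 + 79951288138564985667√391
(7338680+371133√391)^4 = 23203943031010998074028940801 + 1173473838473442730776750240√391
(7338680+371133√391)^5 = 340572625285638001757449457184853400 + 17223497977856489447705304337580733√391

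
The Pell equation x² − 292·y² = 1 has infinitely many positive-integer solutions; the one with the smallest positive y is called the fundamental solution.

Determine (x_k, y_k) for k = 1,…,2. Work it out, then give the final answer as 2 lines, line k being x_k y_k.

2281249 133500
10408194000001 609093483000

√292 → a₀=17, period (11,2,1,3,8,3,1,2,11,34); ℓ=10 even so k=9
k=0  a_k=17  p_k/q_k = 17/1
…
k=5  a_k=8  p_k/q_k = 17669/1034
k=6  a_k=3  p_k/q_k = 55143/3227
…
k=8  a_k=2  p_k/q_k = 200767/11749
k=9  a_k=11  p_k/q_k = 2281249/133500
→ (2281249, 133500).  Check: 2281249²=5204097000001, 292·133500²=5204097000000, difference 1.
k=2:  x_2 = 2281249·2281249+292·133500·133500 = 10408194000001,  y_2 = 2281249·133500+133500·2281249 = 609093483000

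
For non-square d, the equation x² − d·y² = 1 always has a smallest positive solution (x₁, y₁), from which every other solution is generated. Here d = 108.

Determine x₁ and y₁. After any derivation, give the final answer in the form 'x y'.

√108 → a₀=10, period (2,1,1,4,1,1,2,20); ℓ=8 even so k=7
k=0  a_k=10  p_k/q_k = 10/1
…
k=2  a_k=1  p_k/q_k = 31/3
k=3  a_k=1  p_k/q_k = 52/5
…
k=6  a_k=1  p_k/q_k = 530/51
k=7  a_k=2  p_k/q_k = 1351/130
(x₁, y₁) = (1351, 130);  1351² − 108·130² = 1 ✓

1351 130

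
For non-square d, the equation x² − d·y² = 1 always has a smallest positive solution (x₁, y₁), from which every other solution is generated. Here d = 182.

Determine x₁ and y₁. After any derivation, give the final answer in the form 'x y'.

[13; 2,26] for √182; ℓ=2 ⇒ convergent index 1
a_0=13:  p_0=13·1+0=13,  q_0=13·0+1=1
a_1=2:  p_1=2·13+1=27,  q_1=2·1+0=2
fundamental: x₁=27, y₁=2  (since 729 − 182·4 = 1)

27 2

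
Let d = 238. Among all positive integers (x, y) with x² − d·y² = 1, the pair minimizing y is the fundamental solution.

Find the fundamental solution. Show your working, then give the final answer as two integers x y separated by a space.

11663 756

[15; 2,2,1,14,1,2,2,30] for √238; ℓ=8 ⇒ convergent index 7
step 0: (15, 1)  from 15·(1,0) + (0,1)
step 1: (31, 2)  from 2·(15,1) + (1,0)
…
step 4: (1589, 103)  from 14·(108,7) + (77,5)
step 5: (1697, 110)  from 1·(1589,103) + (108,7)
step 6: (4983, 323)  from 2·(1697,110) + (1589,103)
step 7: (11663, 756)  from 2·(4983,323) + (1697,110)
(x₁, y₁) = (11663, 756);  11663² − 238·756² = 1 ✓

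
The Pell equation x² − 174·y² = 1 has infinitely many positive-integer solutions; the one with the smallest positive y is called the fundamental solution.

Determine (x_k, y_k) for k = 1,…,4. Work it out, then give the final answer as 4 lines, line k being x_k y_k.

d=174: √d = [13; 5,4,5,26] (ℓ=4, even), read p_3/q_3
k=0  a_k=13  p_k/q_k = 13/1
…
k=2  a_k=4  p_k/q_k = 277/21
k=3  a_k=5  p_k/q_k = 1451/110
→ (1451, 110).  Check: 1451²=2105401, 174·110²=2105400, difference 1.
(x_2, y_2) = (1451·1451 + 174·110·110, 1451·110 + 110·1451) = (4210801, 319220)
(x_3, y_3) = (1451·4210801 + 174·110·319220, 1451·319220 + 110·4210801) = (12219743051, 926376330)
(x_4, y_4) = (1451·12219743051 + 174·110·926376330, 1451·926376330 + 110·12219743051) = (35461690123201, 2688343790440)

1451 110
4210801 319220
12219743051 926376330
35461690123201 2688343790440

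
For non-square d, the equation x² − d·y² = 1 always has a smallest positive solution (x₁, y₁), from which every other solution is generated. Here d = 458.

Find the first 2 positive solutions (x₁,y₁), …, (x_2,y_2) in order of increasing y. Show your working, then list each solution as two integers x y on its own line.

22899 1070
1048728401 49003860

√458 → a₀=21, period (2,2,42); ℓ=3 odd so k=5
a_0=21:  p_0=21·1+0=21,  q_0=21·0+1=1
a_1=2:  p_1=2·21+1=43,  q_1=2·1+0=2
…
a_4=2:  p_4=2·4537+107=9181,  q_4=2·212+5=429
a_5=2:  p_5=2·9181+4537=22899,  q_5=2·429+212=1070
(x₁, y₁) = (22899, 1070);  22899² − 458·1070² = 1 ✓
(22899+1070√458)^2 = 1048728401 + 49003860√458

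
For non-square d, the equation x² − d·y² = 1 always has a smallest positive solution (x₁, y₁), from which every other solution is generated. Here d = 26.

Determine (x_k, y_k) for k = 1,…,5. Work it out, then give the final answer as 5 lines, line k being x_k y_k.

√26 → a₀=5, period (10); ℓ=1 odd so k=1
step 0: (5, 1)  from 5·(1,0) + (0,1)
step 1: (51, 10)  from 10·(5,1) + (1,0)
→ (51, 10).  Check: 51²=2601, 26·10²=2600, difference 1.
k=2:  x_2 = 51·51+26·10·10 = 5201,  y_2 = 51·10+10·51 = 1020
k=3:  x_3 = 51·5201+26·10·1020 = 530451,  y_3 = 51·1020+10·5201 = 104030
k=4:  x_4 = 51·530451+26·10·104030 = 54100801,  y_4 = 51·104030+10·530451 = 10610040
k=5:  x_5 = 51·54100801+26·10·10610040 = 5517751251,  y_5 = 51·10610040+10·54100801 = 1082120050

51 10
5201 1020
530451 104030
54100801 10610040
5517751251 1082120050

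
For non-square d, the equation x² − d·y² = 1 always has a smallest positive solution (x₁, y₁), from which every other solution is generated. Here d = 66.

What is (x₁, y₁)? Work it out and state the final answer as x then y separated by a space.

d=66: √d = [8; 8,16] (ℓ=2, even), read p_1/q_1
k=0  a_k=8  p_k/q_k = 8/1
k=1  a_k=8  p_k/q_k = 65/8
fundamental: x₁=65, y₁=8  (since 4225 − 66·64 = 1)

65 8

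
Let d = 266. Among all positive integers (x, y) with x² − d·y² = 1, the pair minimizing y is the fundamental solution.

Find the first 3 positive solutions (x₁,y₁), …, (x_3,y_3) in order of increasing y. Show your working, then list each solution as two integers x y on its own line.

d=266: √d = [16; 3,4,3,32] (ℓ=4, even), read p_3/q_3
step 0: (16, 1)  from 16·(1,0) + (0,1)
step 1: (49, 3)  from 3·(16,1) + (1,0)
step 2: (212, 13)  from 4·(49,3) + (16,1)
step 3: (685, 42)  from 3·(212,13) + (49,3)
→ (685, 42).  Check: 685²=469225, 266·42²=469224, difference 1.
(685+42√266)^2 = 938449 + 57540√266
(685+42√266)^3 = 1285674445 + 78829758√266

685 42
938449 57540
1285674445 78829758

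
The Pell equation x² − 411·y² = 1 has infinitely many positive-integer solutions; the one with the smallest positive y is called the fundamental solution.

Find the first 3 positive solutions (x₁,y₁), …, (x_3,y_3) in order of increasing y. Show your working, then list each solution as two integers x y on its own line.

√411 → a₀=20, period (3,1,1,1,19,1,1,1,3,40); ℓ=10 even so k=9
i=0: a=20 ⇒ p=20, q=1
…
i=3: a=1 ⇒ p=142, q=7
…
i=6: a=1 ⇒ p=4602, q=227
i=7: a=1 ⇒ p=8981, q=443
i=8: a=1 ⇒ p=13583, q=670
i=9: a=3 ⇒ p=49730, q=2453
(x₁, y₁) = (49730, 2453);  49730² − 411·2453² = 1 ✓
(49730+2453√411)^2 = 4946145799 + 243975380√411
(49730+2453√411)^3 = 491943661118810 + 24265791292347√411

49730 2453
4946145799 243975380
491943661118810 24265791292347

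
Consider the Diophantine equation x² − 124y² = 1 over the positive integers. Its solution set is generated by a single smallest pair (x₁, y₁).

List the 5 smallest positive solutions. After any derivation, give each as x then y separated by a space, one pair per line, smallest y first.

√124 = [11; 7,2,1,1,1,…,2,7,22, …], period ℓ=16 (even) → k=15
step 0: (11, 1)  from 11·(1,0) + (0,1)
…
step 5: (657, 59)  from 1·(412,37) + (245,22)
…
step 14: (626251, 56239)  from 2·(237042,21287) + (152167,13665)
step 15: (4620799, 414960)  from 7·(626251,56239) + (237042,21287)
(x₁, y₁) = (4620799, 414960);  4620799² − 124·414960² = 1 ✓
(4620799+414960√124)^2 = 42703566796801 + 3834893506080√124
(4620799+414960√124)^3 = 394649197502177907199 + 35440544156001500880√124
(4620799+414960√124)^4 = 3647189234337689639247667201 + 327527261991011323636100160√124
(4620799+414960√124)^5 = 33705856733676329245494460531519999 + 3026875289361570825948579964954800√124

4620799 414960
42703566796801 3834893506080
394649197502177907199 35440544156001500880
3647189234337689639247667201 327527261991011323636100160
33705856733676329245494460531519999 3026875289361570825948579964954800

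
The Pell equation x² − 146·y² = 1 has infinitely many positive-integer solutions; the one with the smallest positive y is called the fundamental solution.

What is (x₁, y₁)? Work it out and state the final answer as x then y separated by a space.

d=146: √d = [12; 12,24] (ℓ=2, even), read p_1/q_1
step 0: (12, 1)  from 12·(1,0) + (0,1)
step 1: (145, 12)  from 12·(12,1) + (1,0)
fundamental: x₁=145, y₁=12  (since 21025 − 146·144 = 1)

145 12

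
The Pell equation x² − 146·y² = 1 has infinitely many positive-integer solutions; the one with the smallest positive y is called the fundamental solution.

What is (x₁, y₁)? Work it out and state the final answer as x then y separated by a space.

√146 = [12; 12,24, …], period ℓ=2 (even) → k=1
a_0=12:  p_0=12·1+0=12,  q_0=12·0+1=1
a_1=12:  p_1=12·12+1=145,  q_1=12·1+0=12
(x₁, y₁) = (145, 12);  145² − 146·12² = 1 ✓

145 12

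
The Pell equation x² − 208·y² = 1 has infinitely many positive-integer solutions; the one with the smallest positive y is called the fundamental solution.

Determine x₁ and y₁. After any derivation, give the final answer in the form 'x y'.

d=208: √d = [14; 2,2,1,2,2,28] (ℓ=6, even), read p_5/q_5
i=0: a=14 ⇒ p=14, q=1
i=1: a=2 ⇒ p=29, q=2
…
i=4: a=2 ⇒ p=274, q=19
i=5: a=2 ⇒ p=649, q=45
fundamental: x₁=649, y₁=45  (since 421201 − 208·2025 = 1)

649 45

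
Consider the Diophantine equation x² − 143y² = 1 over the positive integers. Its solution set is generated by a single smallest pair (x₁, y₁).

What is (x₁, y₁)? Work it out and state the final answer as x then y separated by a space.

d=143: √d = [11; 1,22] (ℓ=2, even), read p_1/q_1
i=0: a=11 ⇒ p=11, q=1
i=1: a=1 ⇒ p=12, q=1
fundamental: x₁=12, y₁=1  (since 144 − 143·1 = 1)

12 1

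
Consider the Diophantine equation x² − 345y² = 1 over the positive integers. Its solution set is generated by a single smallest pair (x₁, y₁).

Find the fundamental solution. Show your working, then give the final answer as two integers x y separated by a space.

6761 364

√345 = [18; 1,1,2,1,6,1,2,1,1,36, …], period ℓ=10 (even) → k=9
k=0  a_k=18  p_k/q_k = 18/1
…
k=2  a_k=1  p_k/q_k = 37/2
…
k=4  a_k=1  p_k/q_k = 130/7
k=5  a_k=6  p_k/q_k = 873/47
k=6  a_k=1  p_k/q_k = 1003/54
k=7  a_k=2  p_k/q_k = 2879/155
k=8  a_k=1  p_k/q_k = 3882/209
k=9  a_k=1  p_k/q_k = 6761/364
→ (6761, 364).  Check: 6761²=45711121, 345·364²=45711120, difference 1.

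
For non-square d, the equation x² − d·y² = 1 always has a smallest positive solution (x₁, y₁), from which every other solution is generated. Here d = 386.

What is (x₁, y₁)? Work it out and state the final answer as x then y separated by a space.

[19; 1,1,1,4,1,18,1,4,1,1,1,38] for √386; ℓ=12 ⇒ convergent index 11
i=0: a=19 ⇒ p=19, q=1
i=1: a=1 ⇒ p=20, q=1
i=2: a=1 ⇒ p=39, q=2
i=3: a=1 ⇒ p=59, q=3
i=4: a=4 ⇒ p=275, q=14
i=5: a=1 ⇒ p=334, q=17
i=6: a=18 ⇒ p=6287, q=320
i=7: a=1 ⇒ p=6621, q=337
i=8: a=4 ⇒ p=32771, q=1668
…
i=10: a=1 ⇒ p=72163, q=3673
i=11: a=1 ⇒ p=111555, q=5678
fundamental: x₁=111555, y₁=5678  (since 12444518025 − 386·32239684 = 1)

111555 5678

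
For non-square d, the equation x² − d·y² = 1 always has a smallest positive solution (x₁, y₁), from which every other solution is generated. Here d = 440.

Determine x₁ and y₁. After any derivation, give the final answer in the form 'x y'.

[20; 1,40] for √440; ℓ=2 ⇒ convergent index 1
a_0=20:  p_0=20·1+0=20,  q_0=20·0+1=1
a_1=1:  p_1=1·20+1=21,  q_1=1·1+0=1
(x₁, y₁) = (21, 1);  21² − 440·1² = 1 ✓

21 1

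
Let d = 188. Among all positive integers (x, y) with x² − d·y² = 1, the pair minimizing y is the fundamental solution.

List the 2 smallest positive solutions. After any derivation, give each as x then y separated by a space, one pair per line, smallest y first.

√188 → a₀=13, period (1,2,2,6,2,2,1,26); ℓ=8 even so k=7
step 0: (13, 1)  from 13·(1,0) + (0,1)
step 1: (14, 1)  from 1·(13,1) + (1,0)
step 2: (41, 3)  from 2·(14,1) + (13,1)
step 3: (96, 7)  from 2·(41,3) + (14,1)
step 4: (617, 45)  from 6·(96,7) + (41,3)
…
step 6: (3277, 239)  from 2·(1330,97) + (617,45)
step 7: (4607, 336)  from 1·(3277,239) + (1330,97)
(x₁, y₁) = (4607, 336);  4607² − 188·336² = 1 ✓
k=2:  x_2 = 4607·4607+188·336·336 = 42448897,  y_2 = 4607·336+336·4607 = 3095904

4607 336
42448897 3095904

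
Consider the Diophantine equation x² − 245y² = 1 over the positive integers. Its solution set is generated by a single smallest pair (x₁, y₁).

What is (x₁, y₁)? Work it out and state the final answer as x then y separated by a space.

51841 3312

d=245: √d = [15; 1,1,1,7,6,7,1,1,1,30] (ℓ=10, even), read p_9/q_9
a_0=15:  p_0=15·1+0=15,  q_0=15·0+1=1
a_1=1:  p_1=1·15+1=16,  q_1=1·1+0=1
…
a_4=7:  p_4=7·47+31=360,  q_4=7·3+2=23
a_5=6:  p_5=6·360+47=2207,  q_5=6·23+3=141
…
a_8=1:  p_8=1·18016+15809=33825,  q_8=1·1151+1010=2161
a_9=1:  p_9=1·33825+18016=51841,  q_9=1·2161+1151=3312
(x₁, y₁) = (51841, 3312);  51841² − 245·3312² = 1 ✓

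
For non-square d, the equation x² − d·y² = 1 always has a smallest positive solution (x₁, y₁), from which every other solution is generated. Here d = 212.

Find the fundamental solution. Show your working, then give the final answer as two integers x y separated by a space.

66249 4550

√212 → a₀=14, period (1,1,3,1,1,…,1,1,28); ℓ=14 even so k=13
step 0: (14, 1)  from 14·(1,0) + (0,1)
…
step 2: (29, 2)  from 1·(15,1) + (14,1)
…
step 6: (364, 25)  from 1·(233,16) + (131,9)
step 7: (2417, 166)  from 6·(364,25) + (233,16)
…
step 12: (37114, 2549)  from 1·(29135,2001) + (7979,548)
step 13: (66249, 4550)  from 1·(37114,2549) + (29135,2001)
→ (66249, 4550).  Check: 66249²=4388930001, 212·4550²=4388930000, difference 1.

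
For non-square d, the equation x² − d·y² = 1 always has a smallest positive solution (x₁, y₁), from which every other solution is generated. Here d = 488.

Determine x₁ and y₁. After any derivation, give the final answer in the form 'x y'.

d=488: √d = [22; 11,44] (ℓ=2, even), read p_1/q_1
i=0: a=22 ⇒ p=22, q=1
i=1: a=11 ⇒ p=243, q=11
fundamental: x₁=243, y₁=11  (since 59049 − 488·121 = 1)

243 11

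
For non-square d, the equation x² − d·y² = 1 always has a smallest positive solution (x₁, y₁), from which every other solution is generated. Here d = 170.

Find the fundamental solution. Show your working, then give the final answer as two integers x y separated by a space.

[13; 26] for √170; ℓ=1 ⇒ convergent index 1
step 0: (13, 1)  from 13·(1,0) + (0,1)
step 1: (339, 26)  from 26·(13,1) + (1,0)
→ (339, 26).  Check: 339²=114921, 170·26²=114920, difference 1.

339 26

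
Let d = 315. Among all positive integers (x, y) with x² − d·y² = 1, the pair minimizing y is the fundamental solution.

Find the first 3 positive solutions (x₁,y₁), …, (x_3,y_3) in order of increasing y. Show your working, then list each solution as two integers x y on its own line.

71 4
10081 568
1431431 80652

[17; 1,2,1,34] for √315; ℓ=4 ⇒ convergent index 3
a_0=17:  p_0=17·1+0=17,  q_0=17·0+1=1
…
a_2=2:  p_2=2·18+17=53,  q_2=2·1+1=3
a_3=1:  p_3=1·53+18=71,  q_3=1·3+1=4
fundamental: x₁=71, y₁=4  (since 5041 − 315·16 = 1)
n=2: (71,4)∘(71,4) = (71·71+315·4·4, 71·4+4·71) = (10081,568)
n=3: (10081,568)∘(71,4) = (71·10081+315·4·568, 71·568+4·10081) = (1431431,80652)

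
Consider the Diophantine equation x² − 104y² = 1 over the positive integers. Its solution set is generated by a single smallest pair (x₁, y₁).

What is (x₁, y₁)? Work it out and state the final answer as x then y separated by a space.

√104 = [10; 5,20, …], period ℓ=2 (even) → k=1
a_0=10:  p_0=10·1+0=10,  q_0=10·0+1=1
a_1=5:  p_1=5·10+1=51,  q_1=5·1+0=5
(x₁, y₁) = (51, 5);  51² − 104·5² = 1 ✓

51 5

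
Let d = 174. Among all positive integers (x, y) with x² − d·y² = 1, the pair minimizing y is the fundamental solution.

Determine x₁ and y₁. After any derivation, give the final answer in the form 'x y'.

1451 110

√174 = [13; 5,4,5,26, …], period ℓ=4 (even) → k=3
k=0  a_k=13  p_k/q_k = 13/1
…
k=2  a_k=4  p_k/q_k = 277/21
k=3  a_k=5  p_k/q_k = 1451/110
→ (1451, 110).  Check: 1451²=2105401, 174·110²=2105400, difference 1.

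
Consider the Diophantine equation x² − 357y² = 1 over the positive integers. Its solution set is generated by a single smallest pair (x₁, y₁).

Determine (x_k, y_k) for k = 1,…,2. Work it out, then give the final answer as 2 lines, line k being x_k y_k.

d=357: √d = [18; 1,8,2,8,1,36] (ℓ=6, even), read p_5/q_5
a_0=18:  p_0=18·1+0=18,  q_0=18·0+1=1
a_1=1:  p_1=1·18+1=19,  q_1=1·1+0=1
a_2=8:  p_2=8·19+18=170,  q_2=8·1+1=9
a_3=2:  p_3=2·170+19=359,  q_3=2·9+1=19
a_4=8:  p_4=8·359+170=3042,  q_4=8·19+9=161
a_5=1:  p_5=1·3042+359=3401,  q_5=1·161+19=180
(x₁, y₁) = (3401, 180);  3401² − 357·180² = 1 ✓
n=2: (3401,180)∘(3401,180) = (3401·3401+357·180·180, 3401·180+180·3401) = (23133601,1224360)

3401 180
23133601 1224360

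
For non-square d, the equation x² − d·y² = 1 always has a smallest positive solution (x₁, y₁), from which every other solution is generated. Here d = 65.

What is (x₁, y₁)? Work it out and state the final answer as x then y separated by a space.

√65 → a₀=8, period (16); ℓ=1 odd so k=1
a_0=8:  p_0=8·1+0=8,  q_0=8·0+1=1
a_1=16:  p_1=16·8+1=129,  q_1=16·1+0=16
→ (129, 16).  Check: 129²=16641, 65·16²=16640, difference 1.

129 16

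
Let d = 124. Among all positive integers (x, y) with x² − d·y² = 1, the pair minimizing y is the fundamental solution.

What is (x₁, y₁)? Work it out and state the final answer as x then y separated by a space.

d=124: √d = [11; 7,2,1,1,1,…,2,7,22] (ℓ=16, even), read p_15/q_15
a_0=11:  p_0=11·1+0=11,  q_0=11·0+1=1
a_1=7:  p_1=7·11+1=78,  q_1=7·1+0=7
a_2=2:  p_2=2·78+11=167,  q_2=2·7+1=15
a_3=1:  p_3=1·167+78=245,  q_3=1·15+7=22
a_4=1:  p_4=1·245+167=412,  q_4=1·22+15=37
a_5=1:  p_5=1·412+245=657,  q_5=1·37+22=59
a_6=3:  p_6=3·657+412=2383,  q_6=3·59+37=214
a_7=1:  p_7=1·2383+657=3040,  q_7=1·214+59=273
…
a_9=1:  p_9=1·14543+3040=17583,  q_9=1·1306+273=1579
a_10=3:  p_10=3·17583+14543=67292,  q_10=3·1579+1306=6043
a_11=1:  p_11=1·67292+17583=84875,  q_11=1·6043+1579=7622
…
a_14=2:  p_14=2·237042+152167=626251,  q_14=2·21287+13665=56239
a_15=7:  p_15=7·626251+237042=4620799,  q_15=7·56239+21287=414960
fundamental: x₁=4620799, y₁=414960  (since 21351783398401 − 124·172191801600 = 1)

4620799 414960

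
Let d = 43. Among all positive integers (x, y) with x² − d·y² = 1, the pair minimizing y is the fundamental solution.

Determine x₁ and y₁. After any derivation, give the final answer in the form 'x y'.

3482 531

d=43: √d = [6; 1,1,3,1,5,1,3,1,1,12] (ℓ=10, even), read p_9/q_9
i=0: a=6 ⇒ p=6, q=1
…
i=4: a=1 ⇒ p=59, q=9
i=5: a=5 ⇒ p=341, q=52
…
i=7: a=3 ⇒ p=1541, q=235
i=8: a=1 ⇒ p=1941, q=296
i=9: a=1 ⇒ p=3482, q=531
fundamental: x₁=3482, y₁=531  (since 12124324 − 43·281961 = 1)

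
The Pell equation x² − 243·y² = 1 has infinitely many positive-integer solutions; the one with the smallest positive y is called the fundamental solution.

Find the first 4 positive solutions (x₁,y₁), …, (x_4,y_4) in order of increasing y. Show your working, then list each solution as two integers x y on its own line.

√243 → a₀=15, period (1,1,2,3,15,3,2,1,1,30); ℓ=10 even so k=9
k=0  a_k=15  p_k/q_k = 15/1
…
k=4  a_k=3  p_k/q_k = 265/17
k=5  a_k=15  p_k/q_k = 4053/260
…
k=7  a_k=2  p_k/q_k = 28901/1854
k=8  a_k=1  p_k/q_k = 41325/2651
k=9  a_k=1  p_k/q_k = 70226/4505
(x₁, y₁) = (70226, 4505);  70226² − 243·4505² = 1 ✓
(70226+4505√243)^2 = 9863382151 + 632736260√243
(70226+4505√243)^3 = 1385331749802026 + 88869073185015√243
(70226+4505√243)^4 = 194572614913330773601 + 12481839066348990520√243

70226 4505
9863382151 632736260
1385331749802026 88869073185015
194572614913330773601 12481839066348990520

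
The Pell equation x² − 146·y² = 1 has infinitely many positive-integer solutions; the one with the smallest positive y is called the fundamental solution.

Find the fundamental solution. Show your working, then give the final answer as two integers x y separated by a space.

d=146: √d = [12; 12,24] (ℓ=2, even), read p_1/q_1
step 0: (12, 1)  from 12·(1,0) + (0,1)
step 1: (145, 12)  from 12·(12,1) + (1,0)
(x₁, y₁) = (145, 12);  145² − 146·12² = 1 ✓

145 12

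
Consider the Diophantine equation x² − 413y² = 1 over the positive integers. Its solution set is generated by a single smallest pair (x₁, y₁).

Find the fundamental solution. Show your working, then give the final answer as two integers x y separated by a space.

113399 5580

√413 = [20; 3,9,1,4,1,9,3,40, …], period ℓ=8 (even) → k=7
step 0: (20, 1)  from 20·(1,0) + (0,1)
step 1: (61, 3)  from 3·(20,1) + (1,0)
…
step 3: (630, 31)  from 1·(569,28) + (61,3)
…
step 6: (36560, 1799)  from 9·(3719,183) + (3089,152)
step 7: (113399, 5580)  from 3·(36560,1799) + (3719,183)
→ (113399, 5580).  Check: 113399²=12859333201, 413·5580²=12859333200, difference 1.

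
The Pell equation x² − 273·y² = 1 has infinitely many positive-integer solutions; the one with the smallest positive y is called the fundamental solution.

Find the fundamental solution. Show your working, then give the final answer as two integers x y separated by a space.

[16; 1,1,10,1,1,32] for √273; ℓ=6 ⇒ convergent index 5
k=0  a_k=16  p_k/q_k = 16/1
k=1  a_k=1  p_k/q_k = 17/1
k=2  a_k=1  p_k/q_k = 33/2
k=3  a_k=10  p_k/q_k = 347/21
k=4  a_k=1  p_k/q_k = 380/23
k=5  a_k=1  p_k/q_k = 727/44
(x₁, y₁) = (727, 44);  727² − 273·44² = 1 ✓

727 44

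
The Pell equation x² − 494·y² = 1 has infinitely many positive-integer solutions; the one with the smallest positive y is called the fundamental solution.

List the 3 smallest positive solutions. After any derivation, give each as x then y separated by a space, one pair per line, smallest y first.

73035 3286
10668222449 479986020
1558307253052395 70111557938114

√494 = [22; 4,2,2,1,2,1,2,2,4,44, …], period ℓ=10 (even) → k=9
step 0: (22, 1)  from 22·(1,0) + (0,1)
…
step 3: (489, 22)  from 2·(200,9) + (89,4)
step 4: (689, 31)  from 1·(489,22) + (200,9)
step 5: (1867, 84)  from 2·(689,31) + (489,22)
step 6: (2556, 115)  from 1·(1867,84) + (689,31)
step 7: (6979, 314)  from 2·(2556,115) + (1867,84)
step 8: (16514, 743)  from 2·(6979,314) + (2556,115)
step 9: (73035, 3286)  from 4·(16514,743) + (6979,314)
→ (73035, 3286).  Check: 73035²=5334111225, 494·3286²=5334111224, difference 1.
n=2: (73035,3286)∘(73035,3286) = (73035·73035+494·3286·3286, 73035·3286+3286·73035) = (10668222449,479986020)
n=3: (10668222449,479986020)∘(73035,3286) = (73035·10668222449+494·3286·479986020, 73035·479986020+3286·10668222449) = (1558307253052395,70111557938114)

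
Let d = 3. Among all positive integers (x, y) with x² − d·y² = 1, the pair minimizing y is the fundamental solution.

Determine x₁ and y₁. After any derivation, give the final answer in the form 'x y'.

2 1

√3 → a₀=1, period (1,2); ℓ=2 even so k=1
a_0=1:  p_0=1·1+0=1,  q_0=1·0+1=1
a_1=1:  p_1=1·1+1=2,  q_1=1·1+0=1
fundamental: x₁=2, y₁=1  (since 4 − 3·1 = 1)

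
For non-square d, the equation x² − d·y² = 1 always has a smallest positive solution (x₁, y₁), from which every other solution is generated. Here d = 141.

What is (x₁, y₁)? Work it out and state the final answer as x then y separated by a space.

95 8

√141 = [11; 1,6,1,22, …], period ℓ=4 (even) → k=3
step 0: (11, 1)  from 11·(1,0) + (0,1)
step 1: (12, 1)  from 1·(11,1) + (1,0)
step 2: (83, 7)  from 6·(12,1) + (11,1)
step 3: (95, 8)  from 1·(83,7) + (12,1)
fundamental: x₁=95, y₁=8  (since 9025 − 141·64 = 1)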